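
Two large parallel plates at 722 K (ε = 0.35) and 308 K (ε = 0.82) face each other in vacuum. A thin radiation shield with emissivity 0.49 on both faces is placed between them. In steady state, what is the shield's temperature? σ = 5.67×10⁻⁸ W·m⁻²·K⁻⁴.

T_s ≈ 570 K

In steady state the net flux on the hot side equals that on the cold side.
σ(T₁⁴−T_s⁴)/D₁ = σ(T_s⁴−T₂⁴)/D₂, with D₁ = 1/ε₁+1/ε_s−1 = 3.898, D₂ = 1/ε_s+1/ε₂−1 = 2.260.
Solve for T_s⁴: T_s⁴ = (D₂·T₁⁴ + D₁·T₂⁴)/(D₁+D₂) = 1.054×10¹¹ K⁴.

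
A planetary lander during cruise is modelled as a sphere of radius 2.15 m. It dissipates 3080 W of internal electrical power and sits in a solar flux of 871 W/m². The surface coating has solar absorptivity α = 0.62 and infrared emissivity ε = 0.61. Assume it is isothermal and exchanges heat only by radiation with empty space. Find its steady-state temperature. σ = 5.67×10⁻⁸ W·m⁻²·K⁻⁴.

T ≈ 272 K

At steady state, absorbed solar power + internal power = radiated power.
Absorbed: α·S·A_cross = 0.62·871·14.52 = 7842 W (cross-section πr²).
Total input = 7842 + 3080 = 10920 W.
Radiated: εσ·A_surf·T⁴ with A_surf = 4πr² = 58.09 m².
T⁴ = 10920/(0.61·5.67×10⁻⁸·58.09) = 5.436×10⁹ K⁴.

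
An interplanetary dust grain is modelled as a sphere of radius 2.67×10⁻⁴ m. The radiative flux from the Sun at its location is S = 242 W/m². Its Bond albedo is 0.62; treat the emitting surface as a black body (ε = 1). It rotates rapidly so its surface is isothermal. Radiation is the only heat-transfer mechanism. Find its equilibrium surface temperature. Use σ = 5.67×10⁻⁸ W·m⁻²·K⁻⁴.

At equilibrium, absorbed power = emitted power.
Absorbing cross-section = πr² = 2.240×10⁻⁷ m²; emitting surface = 4πr² = 8.958×10⁻⁷ m² (ratio 4).
(1−a)S·A_cross = εσ·A_surf·T⁴  ⇒  T⁴ = (1−a)S/(4σ).
T⁴ = 0.380·242/(4·5.67×10⁻⁸) = 4.055×10⁸ K⁴.
T = (4.055×10⁸)^(1/4).

T ≈ 142 K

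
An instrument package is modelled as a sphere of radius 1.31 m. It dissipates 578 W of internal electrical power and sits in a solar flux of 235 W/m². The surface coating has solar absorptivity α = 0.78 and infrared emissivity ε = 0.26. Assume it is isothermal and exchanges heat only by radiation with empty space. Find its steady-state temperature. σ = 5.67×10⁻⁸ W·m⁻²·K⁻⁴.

At steady state, absorbed solar power + internal power = radiated power.
Absorbed: α·S·A_cross = 0.78·235·5.391 = 988.2 W (cross-section πr²).
Total input = 988.2 + 578 = 1566 W.
Radiated: εσ·A_surf·T⁴ with A_surf = 4πr² = 21.57 m².
T⁴ = 1566/(0.26·5.67×10⁻⁸·21.57) = 4.927×10⁹ K⁴.

T ≈ 265 K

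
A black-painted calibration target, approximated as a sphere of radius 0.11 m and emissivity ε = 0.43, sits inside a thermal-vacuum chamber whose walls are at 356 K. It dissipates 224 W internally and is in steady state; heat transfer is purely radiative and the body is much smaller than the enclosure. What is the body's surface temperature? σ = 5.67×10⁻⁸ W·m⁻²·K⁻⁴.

T ≈ 526 K

For a small grey body in a large enclosure, net radiated power = εσA(T⁴ − T_w⁴).
Steady state: P = εσA(T⁴ − T_w⁴) with A = 4πr² = 0.1521 m².
T⁴ = P/(εσA) + T_w⁴ = 224/(0.43·5.67×10⁻⁸·0.1521) + (356)⁴
    = 6.042×10¹⁰ + 1.606×10¹⁰ = 7.648×10¹⁰ K⁴.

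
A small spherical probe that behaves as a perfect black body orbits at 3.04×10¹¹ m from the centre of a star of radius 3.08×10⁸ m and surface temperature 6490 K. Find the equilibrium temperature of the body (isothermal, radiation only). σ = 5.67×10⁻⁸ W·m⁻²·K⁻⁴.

The star's surface emits σT_*⁴; at distance d the flux is S = σT_*⁴(R_*/d)².
S = 5.67×10⁻⁸·(6490)⁴·(3.08×10⁸/3.04×10¹¹)² = 103.3 W/m².
For an isothermal sphere T⁴ = (1−a)S/(4σ) = 4.553×10⁸ K⁴.

T ≈ 146 K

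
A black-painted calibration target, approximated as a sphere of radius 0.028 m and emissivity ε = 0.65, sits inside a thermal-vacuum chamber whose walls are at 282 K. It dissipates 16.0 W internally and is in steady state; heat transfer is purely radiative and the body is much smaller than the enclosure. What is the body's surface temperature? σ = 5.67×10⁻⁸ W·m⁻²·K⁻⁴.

T ≈ 474 K

For a small grey body in a large enclosure, net radiated power = εσA(T⁴ − T_w⁴).
Steady state: P = εσA(T⁴ − T_w⁴) with A = 4πr² = 0.009852 m².
T⁴ = P/(εσA) + T_w⁴ = 16.0/(0.65·5.67×10⁻⁸·0.009852) + (282)⁴
    = 4.407×10¹⁰ + 6.324×10⁹ = 5.039×10¹⁰ K⁴.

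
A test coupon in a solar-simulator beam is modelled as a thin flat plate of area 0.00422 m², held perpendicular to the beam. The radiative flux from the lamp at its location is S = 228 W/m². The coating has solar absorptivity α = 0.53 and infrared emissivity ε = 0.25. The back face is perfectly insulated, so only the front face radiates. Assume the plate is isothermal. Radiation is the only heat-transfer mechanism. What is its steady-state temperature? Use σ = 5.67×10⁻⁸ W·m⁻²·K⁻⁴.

At equilibrium, absorbed power = emitted power.
Absorbing cross-section = A = 0.004220 m²; emitting surface = A = 0.004220 m² (ratio 1).
αS·A_cross = εσ·A_surf·T⁴  ⇒  T⁴ = αS/(ε·1σ).
T⁴ = 0.530·228/(0.25·1·5.67×10⁻⁸) = 8.525×10⁹ K⁴.
T = (8.525×10⁹)^(1/4).

T ≈ 304 K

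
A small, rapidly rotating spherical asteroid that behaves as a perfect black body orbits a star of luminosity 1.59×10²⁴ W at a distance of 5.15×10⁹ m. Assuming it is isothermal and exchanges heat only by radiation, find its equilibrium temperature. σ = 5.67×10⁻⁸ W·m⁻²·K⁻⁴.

First find the stellar flux at distance d: S = L/(4πd²) = 1.59×10²⁴/(4π·(5.15×10⁹)²) = 4771 W/m².
For an isothermal sphere, absorbed (1−a)S·πr² = emitted σ·4πr²·T⁴, so T⁴ = (1−a)S/(4σ).
T⁴ = 1.00·4771/(4·5.67×10⁻⁸) = 2.103×10¹⁰ K⁴.

T ≈ 381 K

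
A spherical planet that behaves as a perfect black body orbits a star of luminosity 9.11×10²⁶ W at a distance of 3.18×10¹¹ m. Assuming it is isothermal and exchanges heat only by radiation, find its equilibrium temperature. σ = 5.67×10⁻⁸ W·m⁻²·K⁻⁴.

T ≈ 237 K

First find the stellar flux at distance d: S = L/(4πd²) = 9.11×10²⁶/(4π·(3.18×10¹¹)²) = 716.9 W/m².
For an isothermal sphere, absorbed (1−a)S·πr² = emitted σ·4πr²·T⁴, so T⁴ = (1−a)S/(4σ).
T⁴ = 1.00·716.9/(4·5.67×10⁻⁸) = 3.161×10⁹ K⁴.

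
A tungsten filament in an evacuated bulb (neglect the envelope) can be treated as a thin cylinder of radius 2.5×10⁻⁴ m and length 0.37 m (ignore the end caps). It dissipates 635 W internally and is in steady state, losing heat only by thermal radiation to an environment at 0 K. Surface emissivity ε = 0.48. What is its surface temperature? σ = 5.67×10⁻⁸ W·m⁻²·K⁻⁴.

Steady state: internal power = radiated power, P = εσA T⁴.
Radiating area A = 2πrL = 5.812×10⁻⁴ m².
T⁴ = P/(εσA) = 635/(0.48·5.67×10⁻⁸·5.812×10⁻⁴) = 4.014×10¹³ K⁴.
T = (4.014×10¹³)^(1/4).

T ≈ 2520 K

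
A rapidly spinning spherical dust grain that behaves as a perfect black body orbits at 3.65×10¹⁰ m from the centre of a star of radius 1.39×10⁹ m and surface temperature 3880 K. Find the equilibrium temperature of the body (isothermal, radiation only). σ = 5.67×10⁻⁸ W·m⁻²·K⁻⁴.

The star's surface emits σT_*⁴; at distance d the flux is S = σT_*⁴(R_*/d)².
S = 5.67×10⁻⁸·(3880)⁴·(1.39×10⁹/3.65×10¹⁰)² = 18640 W/m².
For an isothermal sphere T⁴ = (1−a)S/(4σ) = 8.217×10¹⁰ K⁴.

T ≈ 535 K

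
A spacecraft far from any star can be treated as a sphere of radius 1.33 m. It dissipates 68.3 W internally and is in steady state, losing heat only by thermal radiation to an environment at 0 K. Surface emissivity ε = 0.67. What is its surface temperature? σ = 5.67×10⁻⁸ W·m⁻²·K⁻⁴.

Steady state: internal power = radiated power, P = εσA T⁴.
Radiating area A = 4πr² = 22.23 m².
T⁴ = P/(εσA) = 68.3/(0.67·5.67×10⁻⁸·22.23) = 8.088×10⁷ K⁴.
T = (8.088×10⁷)^(1/4).

T ≈ 94.8 K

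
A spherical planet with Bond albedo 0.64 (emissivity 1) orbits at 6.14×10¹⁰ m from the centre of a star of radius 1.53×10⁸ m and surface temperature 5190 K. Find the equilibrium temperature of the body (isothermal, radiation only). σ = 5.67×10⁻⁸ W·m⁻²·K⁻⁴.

The star's surface emits σT_*⁴; at distance d the flux is S = σT_*⁴(R_*/d)².
S = 5.67×10⁻⁸·(5190)⁴·(1.53×10⁸/6.14×10¹⁰)² = 255.4 W/m².
For an isothermal sphere T⁴ = (1−a)S/(4σ) = 4.055×10⁸ K⁴.

T ≈ 142 K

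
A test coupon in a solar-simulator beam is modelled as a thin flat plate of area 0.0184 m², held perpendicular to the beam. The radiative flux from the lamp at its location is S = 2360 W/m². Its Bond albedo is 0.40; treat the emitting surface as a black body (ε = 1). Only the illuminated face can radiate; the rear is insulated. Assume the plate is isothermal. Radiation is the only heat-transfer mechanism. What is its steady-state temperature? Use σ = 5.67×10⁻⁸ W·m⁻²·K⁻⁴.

T ≈ 398 K

At equilibrium, absorbed power = emitted power.
Absorbing cross-section = A = 0.01840 m²; emitting surface = A = 0.01840 m² (ratio 1).
(1−a)S·A_cross = εσ·A_surf·T⁴  ⇒  T⁴ = (1−a)S/(1σ).
T⁴ = 0.600·2360/(1·5.67×10⁻⁸) = 2.497×10¹⁰ K⁴.
T = (2.497×10¹⁰)^(1/4).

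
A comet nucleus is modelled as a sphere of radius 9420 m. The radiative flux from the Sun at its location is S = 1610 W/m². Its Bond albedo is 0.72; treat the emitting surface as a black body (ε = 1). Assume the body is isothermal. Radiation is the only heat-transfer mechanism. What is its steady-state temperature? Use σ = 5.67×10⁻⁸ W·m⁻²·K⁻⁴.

T ≈ 211 K

At equilibrium, absorbed power = emitted power.
Absorbing cross-section = πr² = 2.788×10⁸ m²; emitting surface = 4πr² = 1.115×10⁹ m² (ratio 4).
(1−a)S·A_cross = εσ·A_surf·T⁴  ⇒  T⁴ = (1−a)S/(4σ).
T⁴ = 0.280·1610/(4·5.67×10⁻⁸) = 1.988×10⁹ K⁴.
T = (1.988×10⁹)^(1/4).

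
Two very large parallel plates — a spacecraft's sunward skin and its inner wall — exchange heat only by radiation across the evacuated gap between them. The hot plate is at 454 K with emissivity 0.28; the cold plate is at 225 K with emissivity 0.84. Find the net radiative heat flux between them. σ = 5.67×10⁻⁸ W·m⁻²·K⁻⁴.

q ≈ 602 W/m²

For two infinite grey parallel plates, q = σ(T₁⁴ − T₂⁴)/(1/ε₁ + 1/ε₂ − 1).
T₁⁴ − T₂⁴ = 4.248×10¹⁰ − 2.563×10⁹ = 3.992×10¹⁰ K⁴.
1/ε₁ + 1/ε₂ − 1 = 3.571 + 1.190 − 1 = 3.762.
q = 5.67×10⁻⁸ × 3.992×10¹⁰ / 3.762.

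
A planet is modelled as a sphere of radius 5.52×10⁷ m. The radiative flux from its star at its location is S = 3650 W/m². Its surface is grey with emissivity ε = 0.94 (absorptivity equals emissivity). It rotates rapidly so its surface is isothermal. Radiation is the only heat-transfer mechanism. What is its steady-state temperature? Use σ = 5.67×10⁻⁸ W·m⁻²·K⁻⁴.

T ≈ 356 K

At equilibrium, absorbed power = emitted power.
Absorbing cross-section = πr² = 9.573×10¹⁵ m²; emitting surface = 4πr² = 3.829×10¹⁶ m² (ratio 4).
εS·A_cross = εσ·A_surf·T⁴  ⇒  T⁴ = S/(4σ)   (ε cancels).
T⁴ = 3650/(4·5.67×10⁻⁸) = 1.609×10¹⁰ K⁴.
T = (1.609×10¹⁰)^(1/4).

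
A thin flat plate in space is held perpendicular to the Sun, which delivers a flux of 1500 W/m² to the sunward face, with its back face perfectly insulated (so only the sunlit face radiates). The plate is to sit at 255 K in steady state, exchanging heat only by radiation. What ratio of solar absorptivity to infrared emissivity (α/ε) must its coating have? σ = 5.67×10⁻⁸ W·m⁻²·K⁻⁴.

α/ε ≈ 0.160

Balance: αS·A = εσ·1A·T⁴ ⇒ α/ε = σT⁴/S.
α/ε = 5.67×10⁻⁸·(255)⁴/1500 = 5.67×10⁻⁸·4.228×10⁹/1500.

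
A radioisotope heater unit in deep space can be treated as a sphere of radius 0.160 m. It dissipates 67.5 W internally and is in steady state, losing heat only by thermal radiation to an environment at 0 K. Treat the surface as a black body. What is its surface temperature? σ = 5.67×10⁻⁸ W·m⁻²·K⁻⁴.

T ≈ 247 K

Steady state: internal power = radiated power, P = εσA T⁴.
Radiating area A = 4πr² = 0.3217 m².
T⁴ = P/(εσA) = 67.5/(1.0·5.67×10⁻⁸·0.3217) = 3.701×10⁹ K⁴.
T = (3.701×10⁹)^(1/4).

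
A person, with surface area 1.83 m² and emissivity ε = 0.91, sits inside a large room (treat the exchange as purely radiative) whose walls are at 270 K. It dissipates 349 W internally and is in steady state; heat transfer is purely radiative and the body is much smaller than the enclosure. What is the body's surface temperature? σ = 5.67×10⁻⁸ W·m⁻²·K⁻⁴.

T ≈ 308 K

For a small grey body in a large enclosure, net radiated power = εσA(T⁴ − T_w⁴).
Steady state: P = εσA(T⁴ − T_w⁴) with A = 1.83 m².
T⁴ = P/(εσA) + T_w⁴ = 349/(0.91·5.67×10⁻⁸·1.830) + (270)⁴
    = 3.696×10⁹ + 5.314×10⁹ = 9.011×10⁹ K⁴.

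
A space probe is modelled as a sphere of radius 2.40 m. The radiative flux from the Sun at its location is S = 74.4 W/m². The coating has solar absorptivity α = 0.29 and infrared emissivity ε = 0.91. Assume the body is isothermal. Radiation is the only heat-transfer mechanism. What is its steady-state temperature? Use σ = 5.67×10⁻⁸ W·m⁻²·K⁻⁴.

At equilibrium, absorbed power = emitted power.
Absorbing cross-section = πr² = 18.10 m²; emitting surface = 4πr² = 72.38 m² (ratio 4).
αS·A_cross = εσ·A_surf·T⁴  ⇒  T⁴ = αS/(ε·4σ).
T⁴ = 0.290·74.4/(0.91·4·5.67×10⁻⁸) = 1.045×10⁸ K⁴.
T = (1.045×10⁸)^(1/4).

T ≈ 101 K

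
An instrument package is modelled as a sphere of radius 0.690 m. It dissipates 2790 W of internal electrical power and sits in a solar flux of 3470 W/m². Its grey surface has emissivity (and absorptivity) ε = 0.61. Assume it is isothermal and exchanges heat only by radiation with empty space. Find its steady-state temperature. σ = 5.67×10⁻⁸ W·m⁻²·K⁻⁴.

T ≈ 412 K

At steady state, absorbed solar power + internal power = radiated power.
Absorbed: α·S·A_cross = 0.61·3470·1.496 = 3166 W (cross-section πr²).
Total input = 3166 + 2790 = 5956 W.
Radiated: εσ·A_surf·T⁴ with A_surf = 4πr² = 5.983 m².
T⁴ = 5956/(0.61·5.67×10⁻⁸·5.983) = 2.878×10¹⁰ K⁴.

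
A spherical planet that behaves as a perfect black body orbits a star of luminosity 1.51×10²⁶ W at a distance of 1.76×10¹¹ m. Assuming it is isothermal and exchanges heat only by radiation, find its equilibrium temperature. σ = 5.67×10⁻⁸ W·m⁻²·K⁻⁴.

T ≈ 203 K

First find the stellar flux at distance d: S = L/(4πd²) = 1.51×10²⁶/(4π·(1.76×10¹¹)²) = 387.9 W/m².
For an isothermal sphere, absorbed (1−a)S·πr² = emitted σ·4πr²·T⁴, so T⁴ = (1−a)S/(4σ).
T⁴ = 1.00·387.9/(4·5.67×10⁻⁸) = 1.710×10⁹ K⁴.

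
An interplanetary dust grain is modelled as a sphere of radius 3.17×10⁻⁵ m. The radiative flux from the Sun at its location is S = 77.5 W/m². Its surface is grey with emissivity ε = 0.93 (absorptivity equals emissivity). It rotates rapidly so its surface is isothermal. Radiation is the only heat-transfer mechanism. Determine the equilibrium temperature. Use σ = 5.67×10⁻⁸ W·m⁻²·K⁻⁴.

At equilibrium, absorbed power = emitted power.
Absorbing cross-section = πr² = 3.157×10⁻⁹ m²; emitting surface = 4πr² = 1.263×10⁻⁸ m² (ratio 4).
εS·A_cross = εσ·A_surf·T⁴  ⇒  T⁴ = S/(4σ)   (ε cancels).
T⁴ = 77.5/(4·5.67×10⁻⁸) = 3.417×10⁸ K⁴.
T = (3.417×10⁸)^(1/4).

T ≈ 136 K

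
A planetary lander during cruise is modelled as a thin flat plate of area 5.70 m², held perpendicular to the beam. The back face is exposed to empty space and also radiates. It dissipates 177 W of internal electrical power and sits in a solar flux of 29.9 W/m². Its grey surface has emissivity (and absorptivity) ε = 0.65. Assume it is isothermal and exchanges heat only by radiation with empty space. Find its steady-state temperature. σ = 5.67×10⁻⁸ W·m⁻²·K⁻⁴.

At steady state, absorbed solar power + internal power = radiated power.
Absorbed: α·S·A_cross = 0.65·29.9·5.700 = 110.8 W (cross-section A).
Total input = 110.8 + 177 = 287.8 W.
Radiated: εσ·A_surf·T⁴ with A_surf = 2A = 11.40 m².
T⁴ = 287.8/(0.65·5.67×10⁻⁸·11.40) = 6.849×10⁸ K⁴.

T ≈ 162 K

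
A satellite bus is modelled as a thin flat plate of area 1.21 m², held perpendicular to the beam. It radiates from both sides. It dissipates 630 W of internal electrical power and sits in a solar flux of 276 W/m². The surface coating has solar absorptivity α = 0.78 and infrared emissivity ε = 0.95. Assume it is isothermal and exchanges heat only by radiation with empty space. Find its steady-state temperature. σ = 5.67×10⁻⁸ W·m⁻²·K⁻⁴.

At steady state, absorbed solar power + internal power = radiated power.
Absorbed: α·S·A_cross = 0.78·276·1.210 = 260.5 W (cross-section A).
Total input = 260.5 + 630 = 890.5 W.
Radiated: εσ·A_surf·T⁴ with A_surf = 2A = 2.420 m².
T⁴ = 890.5/(0.95·5.67×10⁻⁸·2.420) = 6.831×10⁹ K⁴.

T ≈ 287 K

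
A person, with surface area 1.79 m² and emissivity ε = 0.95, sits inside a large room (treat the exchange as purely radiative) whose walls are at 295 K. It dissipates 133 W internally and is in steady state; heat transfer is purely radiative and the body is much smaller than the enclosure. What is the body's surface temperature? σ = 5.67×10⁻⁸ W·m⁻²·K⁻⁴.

T ≈ 308 K

For a small grey body in a large enclosure, net radiated power = εσA(T⁴ − T_w⁴).
Steady state: P = εσA(T⁴ − T_w⁴) with A = 1.79 m².
T⁴ = P/(εσA) + T_w⁴ = 133/(0.95·5.67×10⁻⁸·1.790) + (295)⁴
    = 1.379×10⁹ + 7.573×10⁹ = 8.953×10⁹ K⁴.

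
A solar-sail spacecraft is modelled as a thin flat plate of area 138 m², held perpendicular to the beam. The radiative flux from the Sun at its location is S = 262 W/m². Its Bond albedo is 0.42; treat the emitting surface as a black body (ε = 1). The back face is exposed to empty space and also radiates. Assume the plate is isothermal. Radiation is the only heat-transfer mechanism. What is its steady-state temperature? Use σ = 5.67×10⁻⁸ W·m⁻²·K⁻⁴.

At equilibrium, absorbed power = emitted power.
Absorbing cross-section = A = 138.0 m²; emitting surface = 2A = 276.0 m² (ratio 2).
(1−a)S·A_cross = εσ·A_surf·T⁴  ⇒  T⁴ = (1−a)S/(2σ).
T⁴ = 0.580·262/(2·5.67×10⁻⁸) = 1.340×10⁹ K⁴.
T = (1.340×10⁹)^(1/4).

T ≈ 191 K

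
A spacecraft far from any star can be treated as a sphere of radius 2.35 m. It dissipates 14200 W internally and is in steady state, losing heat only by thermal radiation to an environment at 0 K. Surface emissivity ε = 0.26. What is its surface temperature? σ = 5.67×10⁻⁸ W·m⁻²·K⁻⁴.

T ≈ 343 K

Steady state: internal power = radiated power, P = εσA T⁴.
Radiating area A = 4πr² = 69.40 m².
T⁴ = P/(εσA) = 14200/(0.26·5.67×10⁻⁸·69.40) = 1.388×10¹⁰ K⁴.
T = (1.388×10¹⁰)^(1/4).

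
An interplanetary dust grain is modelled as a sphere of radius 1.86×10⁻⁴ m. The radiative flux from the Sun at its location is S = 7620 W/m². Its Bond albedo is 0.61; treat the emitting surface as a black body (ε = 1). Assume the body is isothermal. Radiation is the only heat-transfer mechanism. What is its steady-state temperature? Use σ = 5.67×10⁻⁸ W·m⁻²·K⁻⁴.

At equilibrium, absorbed power = emitted power.
Absorbing cross-section = πr² = 1.087×10⁻⁷ m²; emitting surface = 4πr² = 4.347×10⁻⁷ m² (ratio 4).
(1−a)S·A_cross = εσ·A_surf·T⁴  ⇒  T⁴ = (1−a)S/(4σ).
T⁴ = 0.390·7620/(4·5.67×10⁻⁸) = 1.310×10¹⁰ K⁴.
T = (1.310×10¹⁰)^(1/4).

T ≈ 338 K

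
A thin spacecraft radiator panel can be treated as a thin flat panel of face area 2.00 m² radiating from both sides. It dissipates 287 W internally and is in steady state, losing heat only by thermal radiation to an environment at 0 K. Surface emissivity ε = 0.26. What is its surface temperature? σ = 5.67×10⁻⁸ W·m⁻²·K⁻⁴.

T ≈ 264 K

Steady state: internal power = radiated power, P = εσA T⁴.
Radiating area A = 2·2.00 = 4.000 m².
T⁴ = P/(εσA) = 287/(0.26·5.67×10⁻⁸·4.000) = 4.867×10⁹ K⁴.
T = (4.867×10⁹)^(1/4).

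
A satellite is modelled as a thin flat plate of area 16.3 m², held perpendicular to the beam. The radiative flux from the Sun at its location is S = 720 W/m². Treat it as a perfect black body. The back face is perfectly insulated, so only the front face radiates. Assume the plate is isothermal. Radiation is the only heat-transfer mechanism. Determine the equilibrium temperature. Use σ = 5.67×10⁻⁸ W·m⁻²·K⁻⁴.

T ≈ 336 K

At equilibrium, absorbed power = emitted power.
Absorbing cross-section = A = 16.30 m²; emitting surface = A = 16.30 m² (ratio 1).
S·A_cross = εσ·A_surf·T⁴  ⇒  T⁴ = S/(1σ).
T⁴ = 1.00·720/(1·5.67×10⁻⁸) = 1.270×10¹⁰ K⁴.
T = (1.270×10¹⁰)^(1/4).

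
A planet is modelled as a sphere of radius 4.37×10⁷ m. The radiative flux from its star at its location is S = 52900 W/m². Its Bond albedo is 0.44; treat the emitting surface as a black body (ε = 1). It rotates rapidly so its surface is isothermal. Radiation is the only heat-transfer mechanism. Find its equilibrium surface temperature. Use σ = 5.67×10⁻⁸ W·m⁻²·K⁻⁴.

At equilibrium, absorbed power = emitted power.
Absorbing cross-section = πr² = 5.999×10¹⁵ m²; emitting surface = 4πr² = 2.400×10¹⁶ m² (ratio 4).
(1−a)S·A_cross = εσ·A_surf·T⁴  ⇒  T⁴ = (1−a)S/(4σ).
T⁴ = 0.560·52900/(4·5.67×10⁻⁸) = 1.306×10¹¹ K⁴.
T = (1.306×10¹¹)^(1/4).

T ≈ 601 K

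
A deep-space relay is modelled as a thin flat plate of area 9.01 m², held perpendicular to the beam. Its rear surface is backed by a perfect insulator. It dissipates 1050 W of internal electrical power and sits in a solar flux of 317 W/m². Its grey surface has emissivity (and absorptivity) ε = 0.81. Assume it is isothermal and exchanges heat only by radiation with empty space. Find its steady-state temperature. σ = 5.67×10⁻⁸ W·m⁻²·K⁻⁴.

At steady state, absorbed solar power + internal power = radiated power.
Absorbed: α·S·A_cross = 0.81·317·9.010 = 2313 W (cross-section A).
Total input = 2313 + 1050 = 3363 W.
Radiated: εσ·A_surf·T⁴ with A_surf = A = 9.010 m².
T⁴ = 3363/(0.81·5.67×10⁻⁸·9.010) = 8.128×10⁹ K⁴.

T ≈ 300 K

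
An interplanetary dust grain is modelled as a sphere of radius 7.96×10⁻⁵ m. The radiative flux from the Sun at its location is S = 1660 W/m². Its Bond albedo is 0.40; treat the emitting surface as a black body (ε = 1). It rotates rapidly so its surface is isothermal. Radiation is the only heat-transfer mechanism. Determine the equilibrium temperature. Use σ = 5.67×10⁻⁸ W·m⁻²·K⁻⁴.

T ≈ 257 K

At equilibrium, absorbed power = emitted power.
Absorbing cross-section = πr² = 1.991×10⁻⁸ m²; emitting surface = 4πr² = 7.962×10⁻⁸ m² (ratio 4).
(1−a)S·A_cross = εσ·A_surf·T⁴  ⇒  T⁴ = (1−a)S/(4σ).
T⁴ = 0.600·1660/(4·5.67×10⁻⁸) = 4.392×10⁹ K⁴.
T = (4.392×10⁹)^(1/4).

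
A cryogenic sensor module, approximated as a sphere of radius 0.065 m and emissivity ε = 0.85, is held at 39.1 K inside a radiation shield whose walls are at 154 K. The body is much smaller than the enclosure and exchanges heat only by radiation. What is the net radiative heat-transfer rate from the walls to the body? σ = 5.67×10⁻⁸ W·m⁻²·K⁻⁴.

P_net ≈ 1.43 W

For a small grey body in a large enclosure: P_net = εσA(T_body⁴ − T_wall⁴).
A = 4πr² = 0.05309 m²; T_body⁴ − T_wall⁴ = 2.337×10⁶ − 5.624×10⁸ = -5.601×10⁸ K⁴.
|P_net| = 0.85·5.67×10⁻⁸·0.05309·5.601×10⁸.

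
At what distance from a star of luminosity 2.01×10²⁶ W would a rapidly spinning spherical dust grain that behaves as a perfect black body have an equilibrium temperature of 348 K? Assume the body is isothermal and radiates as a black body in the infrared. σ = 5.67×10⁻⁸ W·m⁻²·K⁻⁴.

d ≈ 6.93×10¹⁰ m

For an isothermal black-emitting sphere, (1−a)S·πr² = σ·4πr²·T⁴ ⇒ S = 4σT⁴/(1−a).
S = 4·5.67×10⁻⁸·(348)⁴/1.00 = 3326 W/m².
Flux falls as S = L/(4πd²), so d = √(L/(4πS)) = √(2.01×10²⁶/(4π·3326)).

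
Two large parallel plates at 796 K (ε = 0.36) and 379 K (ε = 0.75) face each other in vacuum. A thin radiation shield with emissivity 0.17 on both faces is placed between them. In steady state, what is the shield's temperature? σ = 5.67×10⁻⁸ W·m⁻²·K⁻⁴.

T_s ≈ 661 K

In steady state the net flux on the hot side equals that on the cold side.
σ(T₁⁴−T_s⁴)/D₁ = σ(T_s⁴−T₂⁴)/D₂, with D₁ = 1/ε₁+1/ε_s−1 = 7.660, D₂ = 1/ε_s+1/ε₂−1 = 6.216.
Solve for T_s⁴: T_s⁴ = (D₂·T₁⁴ + D₁·T₂⁴)/(D₁+D₂) = 1.912×10¹¹ K⁴.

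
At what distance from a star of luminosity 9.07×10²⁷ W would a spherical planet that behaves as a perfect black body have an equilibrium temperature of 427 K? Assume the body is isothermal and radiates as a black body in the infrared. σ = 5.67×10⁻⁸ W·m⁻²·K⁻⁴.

d ≈ 3.09×10¹¹ m

For an isothermal black-emitting sphere, (1−a)S·πr² = σ·4πr²·T⁴ ⇒ S = 4σT⁴/(1−a).
S = 4·5.67×10⁻⁸·(427)⁴/1.00 = 7540 W/m².
Flux falls as S = L/(4πd²), so d = √(L/(4πS)) = √(9.07×10²⁷/(4π·7540)).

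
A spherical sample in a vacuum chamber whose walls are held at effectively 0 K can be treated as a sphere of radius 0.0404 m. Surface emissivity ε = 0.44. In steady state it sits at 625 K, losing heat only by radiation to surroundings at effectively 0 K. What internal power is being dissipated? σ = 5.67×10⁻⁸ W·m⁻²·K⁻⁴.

Steady state: P = εσA T⁴.
A = 4πr² = 0.02051 m²; T⁴ = (625)⁴ = 1.526×10¹¹ K⁴.
P = 0.44 × 5.67×10⁻⁸ × 0.02051 × 1.526×10¹¹.

P ≈ 78.1 W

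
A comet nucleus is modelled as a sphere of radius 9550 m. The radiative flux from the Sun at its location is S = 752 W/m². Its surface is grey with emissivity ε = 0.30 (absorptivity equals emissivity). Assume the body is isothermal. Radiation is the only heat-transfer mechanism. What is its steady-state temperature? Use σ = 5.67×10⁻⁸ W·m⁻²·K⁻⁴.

T ≈ 240 K

At equilibrium, absorbed power = emitted power.
Absorbing cross-section = πr² = 2.865×10⁸ m²; emitting surface = 4πr² = 1.146×10⁹ m² (ratio 4).
εS·A_cross = εσ·A_surf·T⁴  ⇒  T⁴ = S/(4σ)   (ε cancels).
T⁴ = 752/(4·5.67×10⁻⁸) = 3.316×10⁹ K⁴.
T = (3.316×10⁹)^(1/4).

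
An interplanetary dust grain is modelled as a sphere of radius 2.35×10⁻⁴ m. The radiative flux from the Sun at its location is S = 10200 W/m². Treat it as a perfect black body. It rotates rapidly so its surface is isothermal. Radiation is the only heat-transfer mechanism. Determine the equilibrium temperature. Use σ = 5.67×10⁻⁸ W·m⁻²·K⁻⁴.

T ≈ 461 K

At equilibrium, absorbed power = emitted power.
Absorbing cross-section = πr² = 1.735×10⁻⁷ m²; emitting surface = 4πr² = 6.940×10⁻⁷ m² (ratio 4).
S·A_cross = εσ·A_surf·T⁴  ⇒  T⁴ = S/(4σ).
T⁴ = 1.00·10200/(4·5.67×10⁻⁸) = 4.497×10¹⁰ K⁴.
T = (4.497×10¹⁰)^(1/4).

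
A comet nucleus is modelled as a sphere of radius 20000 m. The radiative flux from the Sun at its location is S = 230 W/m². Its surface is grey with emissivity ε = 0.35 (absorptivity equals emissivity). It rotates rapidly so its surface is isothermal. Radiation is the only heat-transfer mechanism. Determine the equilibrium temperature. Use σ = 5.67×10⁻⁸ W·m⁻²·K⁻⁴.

T ≈ 178 K

At equilibrium, absorbed power = emitted power.
Absorbing cross-section = πr² = 1.257×10⁹ m²; emitting surface = 4πr² = 5.027×10⁹ m² (ratio 4).
εS·A_cross = εσ·A_surf·T⁴  ⇒  T⁴ = S/(4σ)   (ε cancels).
T⁴ = 230/(4·5.67×10⁻⁸) = 1.014×10⁹ K⁴.
T = (1.014×10⁹)^(1/4).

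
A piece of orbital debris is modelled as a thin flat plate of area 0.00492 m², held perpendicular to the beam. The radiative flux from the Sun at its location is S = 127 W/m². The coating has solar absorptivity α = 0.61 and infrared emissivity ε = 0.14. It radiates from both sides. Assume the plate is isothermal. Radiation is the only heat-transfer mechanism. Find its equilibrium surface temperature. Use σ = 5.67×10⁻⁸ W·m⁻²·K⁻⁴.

At equilibrium, absorbed power = emitted power.
Absorbing cross-section = A = 0.004920 m²; emitting surface = 2A = 0.009840 m² (ratio 2).
αS·A_cross = εσ·A_surf·T⁴  ⇒  T⁴ = αS/(ε·2σ).
T⁴ = 0.610·127/(0.14·2·5.67×10⁻⁸) = 4.880×10⁹ K⁴.
T = (4.880×10⁹)^(1/4).

T ≈ 264 K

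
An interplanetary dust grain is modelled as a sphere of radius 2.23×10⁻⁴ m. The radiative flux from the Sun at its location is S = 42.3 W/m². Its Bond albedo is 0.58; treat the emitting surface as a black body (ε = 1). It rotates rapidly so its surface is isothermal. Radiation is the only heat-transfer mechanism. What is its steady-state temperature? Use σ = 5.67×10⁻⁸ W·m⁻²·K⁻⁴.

At equilibrium, absorbed power = emitted power.
Absorbing cross-section = πr² = 1.562×10⁻⁷ m²; emitting surface = 4πr² = 6.249×10⁻⁷ m² (ratio 4).
(1−a)S·A_cross = εσ·A_surf·T⁴  ⇒  T⁴ = (1−a)S/(4σ).
T⁴ = 0.420·42.3/(4·5.67×10⁻⁸) = 7.833×10⁷ K⁴.
T = (7.833×10⁷)^(1/4).

T ≈ 94.1 K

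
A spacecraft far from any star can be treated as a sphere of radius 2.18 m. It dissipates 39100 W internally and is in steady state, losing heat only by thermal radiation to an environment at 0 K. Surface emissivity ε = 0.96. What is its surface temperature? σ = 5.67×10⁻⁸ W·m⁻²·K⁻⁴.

Steady state: internal power = radiated power, P = εσA T⁴.
Radiating area A = 4πr² = 59.72 m².
T⁴ = P/(εσA) = 39100/(0.96·5.67×10⁻⁸·59.72) = 1.203×10¹⁰ K⁴.
T = (1.203×10¹⁰)^(1/4).

T ≈ 331 K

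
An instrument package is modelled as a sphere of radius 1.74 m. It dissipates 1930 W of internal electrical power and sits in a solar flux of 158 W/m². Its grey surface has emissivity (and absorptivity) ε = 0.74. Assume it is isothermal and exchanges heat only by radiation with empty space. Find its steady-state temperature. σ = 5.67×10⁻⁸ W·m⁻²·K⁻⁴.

T ≈ 209 K

At steady state, absorbed solar power + internal power = radiated power.
Absorbed: α·S·A_cross = 0.74·158·9.511 = 1112 W (cross-section πr²).
Total input = 1112 + 1930 = 3042 W.
Radiated: εσ·A_surf·T⁴ with A_surf = 4πr² = 38.05 m².
T⁴ = 3042/(0.74·5.67×10⁻⁸·38.05) = 1.906×10⁹ K⁴.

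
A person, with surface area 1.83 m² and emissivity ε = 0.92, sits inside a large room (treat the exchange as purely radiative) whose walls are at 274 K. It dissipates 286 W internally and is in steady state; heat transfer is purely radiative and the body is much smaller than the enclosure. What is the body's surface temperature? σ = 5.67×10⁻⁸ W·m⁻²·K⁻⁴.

For a small grey body in a large enclosure, net radiated power = εσA(T⁴ − T_w⁴).
Steady state: P = εσA(T⁴ − T_w⁴) with A = 1.83 m².
T⁴ = P/(εσA) + T_w⁴ = 286/(0.92·5.67×10⁻⁸·1.830) + (274)⁴
    = 2.996×10⁹ + 5.636×10⁹ = 8.632×10⁹ K⁴.

T ≈ 305 K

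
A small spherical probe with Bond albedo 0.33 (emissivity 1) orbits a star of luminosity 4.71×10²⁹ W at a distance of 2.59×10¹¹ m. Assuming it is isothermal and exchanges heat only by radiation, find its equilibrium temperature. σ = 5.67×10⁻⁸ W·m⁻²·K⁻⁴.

First find the stellar flux at distance d: S = L/(4πd²) = 4.71×10²⁹/(4π·(2.59×10¹¹)²) = 5.587×10⁵ W/m².
For an isothermal sphere, absorbed (1−a)S·πr² = emitted σ·4πr²·T⁴, so T⁴ = (1−a)S/(4σ).
T⁴ = 0.670·5.587×10⁵/(4·5.67×10⁻⁸) = 1.651×10¹² K⁴.

T ≈ 1130 K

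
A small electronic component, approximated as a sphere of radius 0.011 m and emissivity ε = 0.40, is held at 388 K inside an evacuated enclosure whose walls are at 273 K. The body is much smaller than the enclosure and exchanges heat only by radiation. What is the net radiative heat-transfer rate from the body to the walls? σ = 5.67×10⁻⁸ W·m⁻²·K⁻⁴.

P_net ≈ 0.590 W

For a small grey body in a large enclosure: P_net = εσA(T_body⁴ − T_wall⁴).
A = 4πr² = 0.001521 m²; T_body⁴ − T_wall⁴ = 2.266×10¹⁰ − 5.555×10⁹ = 1.711×10¹⁰ K⁴.
|P_net| = 0.40·5.67×10⁻⁸·0.001521·1.711×10¹⁰.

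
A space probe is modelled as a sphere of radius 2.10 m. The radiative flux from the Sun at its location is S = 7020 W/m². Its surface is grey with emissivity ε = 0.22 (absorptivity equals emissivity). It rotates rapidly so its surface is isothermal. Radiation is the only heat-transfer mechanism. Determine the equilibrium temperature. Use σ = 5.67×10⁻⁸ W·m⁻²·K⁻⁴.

T ≈ 419 K

At equilibrium, absorbed power = emitted power.
Absorbing cross-section = πr² = 13.85 m²; emitting surface = 4πr² = 55.42 m² (ratio 4).
εS·A_cross = εσ·A_surf·T⁴  ⇒  T⁴ = S/(4σ)   (ε cancels).
T⁴ = 7020/(4·5.67×10⁻⁸) = 3.095×10¹⁰ K⁴.
T = (3.095×10¹⁰)^(1/4).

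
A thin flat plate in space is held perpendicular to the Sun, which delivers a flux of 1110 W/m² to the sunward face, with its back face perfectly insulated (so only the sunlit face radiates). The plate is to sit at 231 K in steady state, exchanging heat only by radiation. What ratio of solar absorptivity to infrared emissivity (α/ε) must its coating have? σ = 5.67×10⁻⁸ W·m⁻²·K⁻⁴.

α/ε ≈ 0.145

Balance: αS·A = εσ·1A·T⁴ ⇒ α/ε = σT⁴/S.
α/ε = 5.67×10⁻⁸·(231)⁴/1110 = 5.67×10⁻⁸·2.847×10⁹/1110.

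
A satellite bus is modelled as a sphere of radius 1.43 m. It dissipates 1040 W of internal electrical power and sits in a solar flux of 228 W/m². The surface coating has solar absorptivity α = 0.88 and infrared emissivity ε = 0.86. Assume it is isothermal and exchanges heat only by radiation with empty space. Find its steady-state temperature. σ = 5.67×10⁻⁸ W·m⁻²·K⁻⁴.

T ≈ 208 K

At steady state, absorbed solar power + internal power = radiated power.
Absorbed: α·S·A_cross = 0.88·228·6.424 = 1289 W (cross-section πr²).
Total input = 1289 + 1040 = 2329 W.
Radiated: εσ·A_surf·T⁴ with A_surf = 4πr² = 25.70 m².
T⁴ = 2329/(0.86·5.67×10⁻⁸·25.70) = 1.859×10⁹ K⁴.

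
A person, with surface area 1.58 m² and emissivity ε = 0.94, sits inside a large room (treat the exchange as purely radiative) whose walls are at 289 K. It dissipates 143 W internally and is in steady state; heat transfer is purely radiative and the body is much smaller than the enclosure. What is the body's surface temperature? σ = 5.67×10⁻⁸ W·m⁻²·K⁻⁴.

For a small grey body in a large enclosure, net radiated power = εσA(T⁴ − T_w⁴).
Steady state: P = εσA(T⁴ − T_w⁴) with A = 1.58 m².
T⁴ = P/(εσA) + T_w⁴ = 143/(0.94·5.67×10⁻⁸·1.580) + (289)⁴
    = 1.698×10⁹ + 6.976×10⁹ = 8.674×10⁹ K⁴.

T ≈ 305 K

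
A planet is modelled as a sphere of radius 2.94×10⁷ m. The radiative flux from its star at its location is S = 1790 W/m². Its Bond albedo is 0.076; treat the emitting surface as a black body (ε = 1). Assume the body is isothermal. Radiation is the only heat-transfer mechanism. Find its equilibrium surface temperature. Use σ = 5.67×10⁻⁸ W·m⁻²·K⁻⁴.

At equilibrium, absorbed power = emitted power.
Absorbing cross-section = πr² = 2.715×10¹⁵ m²; emitting surface = 4πr² = 1.086×10¹⁶ m² (ratio 4).
(1−a)S·A_cross = εσ·A_surf·T⁴  ⇒  T⁴ = (1−a)S/(4σ).
T⁴ = 0.924·1790/(4·5.67×10⁻⁸) = 7.293×10⁹ K⁴.
T = (7.293×10⁹)^(1/4).

T ≈ 292 K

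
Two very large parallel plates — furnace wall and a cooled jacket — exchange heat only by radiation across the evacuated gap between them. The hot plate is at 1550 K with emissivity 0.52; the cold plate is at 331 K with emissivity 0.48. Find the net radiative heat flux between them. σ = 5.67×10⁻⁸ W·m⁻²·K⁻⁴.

q ≈ 1.09×10⁵ W/m²

For two infinite grey parallel plates, q = σ(T₁⁴ − T₂⁴)/(1/ε₁ + 1/ε₂ − 1).
T₁⁴ − T₂⁴ = 5.772×10¹² − 1.200×10¹⁰ = 5.760×10¹² K⁴.
1/ε₁ + 1/ε₂ − 1 = 1.923 + 2.083 − 1 = 3.006.
q = 5.67×10⁻⁸ × 5.760×10¹² / 3.006.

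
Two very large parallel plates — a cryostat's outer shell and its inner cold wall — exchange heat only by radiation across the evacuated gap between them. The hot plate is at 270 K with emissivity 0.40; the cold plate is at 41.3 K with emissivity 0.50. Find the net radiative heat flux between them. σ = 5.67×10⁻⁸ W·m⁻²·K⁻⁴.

q ≈ 86.0 W/m²

For two infinite grey parallel plates, q = σ(T₁⁴ − T₂⁴)/(1/ε₁ + 1/ε₂ − 1).
T₁⁴ − T₂⁴ = 5.314×10⁹ − 2.909×10⁶ = 5.312×10⁹ K⁴.
1/ε₁ + 1/ε₂ − 1 = 2.500 + 2.000 − 1 = 3.500.
q = 5.67×10⁻⁸ × 5.312×10⁹ / 3.500.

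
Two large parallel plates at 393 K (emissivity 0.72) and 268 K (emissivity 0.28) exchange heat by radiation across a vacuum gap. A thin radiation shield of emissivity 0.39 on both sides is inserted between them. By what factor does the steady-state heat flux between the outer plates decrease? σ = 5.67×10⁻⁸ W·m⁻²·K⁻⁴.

Without shield: q₀ = σΔ(T⁴)/(1/ε₁+1/ε₂−1) with denominator 3.960.
With shield the two gaps are in series; the resistances add: (1/ε₁+1/ε_s−1)+(1/ε_s+1/ε₂−1) = 2.953+5.136 = 8.089.
Heat-flux ratio q₀/q = 8.089/3.960.

factor ≈ 2.04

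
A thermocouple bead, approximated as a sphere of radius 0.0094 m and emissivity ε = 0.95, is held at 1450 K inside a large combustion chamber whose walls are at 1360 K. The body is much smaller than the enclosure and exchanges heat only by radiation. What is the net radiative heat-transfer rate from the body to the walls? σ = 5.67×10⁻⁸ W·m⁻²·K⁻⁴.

P_net ≈ 59.8 W

For a small grey body in a large enclosure: P_net = εσA(T_body⁴ − T_wall⁴).
A = 4πr² = 0.001110 m²; T_body⁴ − T_wall⁴ = 4.421×10¹² − 3.421×10¹² = 9.995×10¹¹ K⁴.
|P_net| = 0.95·5.67×10⁻⁸·0.001110·9.995×10¹¹.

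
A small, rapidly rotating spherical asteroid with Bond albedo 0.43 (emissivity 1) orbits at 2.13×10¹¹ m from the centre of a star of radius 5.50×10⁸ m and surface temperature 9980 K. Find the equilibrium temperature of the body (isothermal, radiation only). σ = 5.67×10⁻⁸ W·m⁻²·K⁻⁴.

The star's surface emits σT_*⁴; at distance d the flux is S = σT_*⁴(R_*/d)².
S = 5.67×10⁻⁸·(9980)⁴·(5.50×10⁸/2.13×10¹¹)² = 3750 W/m².
For an isothermal sphere T⁴ = (1−a)S/(4σ) = 9.425×10⁹ K⁴.

T ≈ 312 K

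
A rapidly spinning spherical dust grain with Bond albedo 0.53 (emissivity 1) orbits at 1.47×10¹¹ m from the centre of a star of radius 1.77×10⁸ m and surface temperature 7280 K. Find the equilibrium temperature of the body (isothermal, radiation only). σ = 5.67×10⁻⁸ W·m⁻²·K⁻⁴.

The star's surface emits σT_*⁴; at distance d the flux is S = σT_*⁴(R_*/d)².
S = 5.67×10⁻⁸·(7280)⁴·(1.77×10⁸/1.47×10¹¹)² = 230.9 W/m².
For an isothermal sphere T⁴ = (1−a)S/(4σ) = 4.785×10⁸ K⁴.

T ≈ 148 K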